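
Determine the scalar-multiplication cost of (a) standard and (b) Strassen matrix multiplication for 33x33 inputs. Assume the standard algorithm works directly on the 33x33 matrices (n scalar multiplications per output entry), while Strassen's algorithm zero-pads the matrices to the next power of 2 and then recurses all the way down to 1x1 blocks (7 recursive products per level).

Matrix multiplication for 33x33 matrices:

Strassen's algorithm requires power-of-2 dimensions. Pad 33x33 to 64x64 (next power of 2).

Standard algorithm: 33^3 = 35937 multiplications
Strassen's algorithm: 7^(log2(64)) = 7^6 = 117649 multiplications
Difference: 35937 - 117649 = -81712 (Strassen uses MORE here due to padding overhead — for small or just-over-power-of-2 n, padding can outweigh the per-level savings)

Standard: 35937 multiplications (33^3). Strassen: 117649 multiplications (7^6, after padding to 64x64). Strassen reduces 8 recursive multiplications to 7 at each level.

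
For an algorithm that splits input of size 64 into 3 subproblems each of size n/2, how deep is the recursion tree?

For divide and conquer with division factor 2:

Problem sizes at each level:
Level 0: 64
Level 1: 32
Level 2: 16
Level 3: 8
Level 4: 4
Level 5: 2
Level 6: 1

The root is level 0 and the size-1 base case is level 6 (the tree spans levels 0 through 6, i.e. 7 levels counting the root), so the depth is the number of divisions: log_2(64) = 6

The recursion tree depth is log_2(64) = 6. At each level, the problem size is divided by 2, so it takes 6 divisions to reduce to a base case of size 1. The algorithm makes 3 recursive calls at each level.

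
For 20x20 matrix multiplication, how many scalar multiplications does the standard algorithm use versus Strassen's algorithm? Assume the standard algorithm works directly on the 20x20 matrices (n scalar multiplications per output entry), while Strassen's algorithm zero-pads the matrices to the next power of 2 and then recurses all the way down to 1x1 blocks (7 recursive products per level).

Matrix multiplication for 20x20 matrices:

Strassen's algorithm requires power-of-2 dimensions. Pad 20x20 to 32x32 (next power of 2).

Standard algorithm: 20^3 = 8000 multiplications
Strassen's algorithm: 7^(log2(32)) = 7^5 = 16807 multiplications
Difference: 8000 - 16807 = -8807 (Strassen uses MORE here due to padding overhead — for small or just-over-power-of-2 n, padding can outweigh the per-level savings)

Standard: 8000 multiplications (20^3). Strassen: 16807 multiplications (7^5, after padding to 32x32). Strassen reduces 8 recursive multiplications to 7 at each level.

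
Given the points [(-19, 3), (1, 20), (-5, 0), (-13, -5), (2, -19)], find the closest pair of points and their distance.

Computing all pairwise distances among 5 points:

d((-19, 3), (1, 20)) = 26.2488
d((-19, 3), (-5, 0)) = 14.3178
d((-19, 3), (-13, -5)) = 10.0
d((-19, 3), (2, -19)) = 30.4138
d((1, 20), (-5, 0)) = 20.8806
d((1, 20), (-13, -5)) = 28.6531
d((1, 20), (2, -19)) = 39.0128
d((-5, 0), (-13, -5)) = 9.434 <-- minimum
d((-5, 0), (2, -19)) = 20.2485
d((-13, -5), (2, -19)) = 20.5183

Closest pair: (-5, 0) and (-13, -5) with distance 9.434

The closest pair is (-5, 0) and (-13, -5) with Euclidean distance 9.434. For 5 points, brute-force pairwise comparison is shown above. For large n, the divide-and-conquer algorithm (sort by x, recurse on halves, check the dividing strip) achieves O(n log n).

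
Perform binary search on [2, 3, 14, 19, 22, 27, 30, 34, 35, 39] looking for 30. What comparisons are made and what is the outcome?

Binary search for 30 in [2, 3, 14, 19, 22, 27, 30, 34, 35, 39]:

lo=0, hi=9, mid=4, arr[mid]=22 -> 22 < 30, search right half
lo=5, hi=9, mid=7, arr[mid]=34 -> 34 > 30, search left half
lo=5, hi=6, mid=5, arr[mid]=27 -> 27 < 30, search right half
lo=6, hi=6, mid=6, arr[mid]=30 -> Found target at index 6!

Binary search finds 30 at index 6 after 4 comparisons. The search repeatedly halves the search space by comparing with the middle element.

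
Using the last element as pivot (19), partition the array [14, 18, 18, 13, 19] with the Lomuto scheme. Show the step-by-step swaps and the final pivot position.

Lomuto partition with pivot = 19:

Initial array: [14, 18, 18, 13, 19]

arr[0]=14 <= 19: swap with position 0, array becomes [14, 18, 18, 13, 19]
arr[1]=18 <= 19: swap with position 1, array becomes [14, 18, 18, 13, 19]
arr[2]=18 <= 19: swap with position 2, array becomes [14, 18, 18, 13, 19]
arr[3]=13 <= 19: swap with position 3, array becomes [14, 18, 18, 13, 19]

Place pivot at position 4: [14, 18, 18, 13, 19]
Pivot position: 4

After partitioning with pivot 19, the array becomes [14, 18, 18, 13, 19]. The pivot is placed at index 4. All elements to the left of the pivot are <= 19, and all elements to the right are > 19.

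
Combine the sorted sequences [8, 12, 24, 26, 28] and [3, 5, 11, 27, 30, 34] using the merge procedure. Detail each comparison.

Merging process:

Compare 8 vs 3: take 3 from right. Merged: [3]
Compare 8 vs 5: take 5 from right. Merged: [3, 5]
Compare 8 vs 11: take 8 from left. Merged: [3, 5, 8]
Compare 12 vs 11: take 11 from right. Merged: [3, 5, 8, 11]
Compare 12 vs 27: take 12 from left. Merged: [3, 5, 8, 11, 12]
Compare 24 vs 27: take 24 from left. Merged: [3, 5, 8, 11, 12, 24]
Compare 26 vs 27: take 26 from left. Merged: [3, 5, 8, 11, 12, 24, 26]
Compare 28 vs 27: take 27 from right. Merged: [3, 5, 8, 11, 12, 24, 26, 27]
Compare 28 vs 30: take 28 from left. Merged: [3, 5, 8, 11, 12, 24, 26, 27, 28]
Append remaining from right: [30, 34]. Merged: [3, 5, 8, 11, 12, 24, 26, 27, 28, 30, 34]

Final merged array: [3, 5, 8, 11, 12, 24, 26, 27, 28, 30, 34]
Total comparisons: 9

The merged array is [3, 5, 8, 11, 12, 24, 26, 27, 28, 30, 34], requiring 9 comparisons. The merge step runs in O(n) time where n is the total number of elements.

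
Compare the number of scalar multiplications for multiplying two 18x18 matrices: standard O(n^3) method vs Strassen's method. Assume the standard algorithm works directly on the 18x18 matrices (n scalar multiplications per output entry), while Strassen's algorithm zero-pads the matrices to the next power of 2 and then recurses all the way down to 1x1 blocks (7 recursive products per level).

Matrix multiplication for 18x18 matrices:

Strassen's algorithm requires power-of-2 dimensions. Pad 18x18 to 32x32 (next power of 2).

Standard algorithm: 18^3 = 5832 multiplications
Strassen's algorithm: 7^(log2(32)) = 7^5 = 16807 multiplications
Difference: 5832 - 16807 = -10975 (Strassen uses MORE here due to padding overhead — for small or just-over-power-of-2 n, padding can outweigh the per-level savings)

Standard: 5832 multiplications (18^3). Strassen: 16807 multiplications (7^5, after padding to 32x32). Strassen reduces 8 recursive multiplications to 7 at each level.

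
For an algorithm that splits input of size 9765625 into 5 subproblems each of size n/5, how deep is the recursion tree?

For divide and conquer with division factor 5:

Problem sizes at each level:
Level 0: 9765625
Level 1: 1953125
Level 2: 390625
Level 3: 78125
Level 4: 15625
Level 5: 3125
Level 6: 625
Level 7: 125
Level 8: 25
Level 9: 5
Level 10: 1

The root is level 0 and the size-1 base case is level 10 (the tree spans levels 0 through 10, i.e. 11 levels counting the root), so the depth is the number of divisions: log_5(9765625) = 10

The recursion tree depth is log_5(9765625) = 10. At each level, the problem size is divided by 5, so it takes 10 divisions to reduce to a base case of size 1. The algorithm makes 5 recursive calls at each level.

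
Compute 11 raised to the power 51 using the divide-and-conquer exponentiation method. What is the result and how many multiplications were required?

Computing 11^51 by squaring (build up from 11^1; each line after the first costs one multiplication):

11^1 = 11
11^2 = (11^1)^2 = 11^2 = 121
11^3 = 11 * 11^2 = 11 * 121 = 1331
11^6 = (11^3)^2 = 1331^2 = 1771561
11^12 = (11^6)^2 = 1771561^2 = 3138428376721
11^24 = (11^12)^2 = 3138428376721^2 = 9849732675807611094711841
11^25 = 11 * 11^24 = 11 * 9849732675807611094711841 = 108347059433883722041830251
11^50 = (11^25)^2 = 108347059433883722041830251^2 = 11739085287969531650666649599035831993898213898723001
11^51 = 11 * 11^50 = 11 * 11739085287969531650666649599035831993898213898723001 = 129129938167664848157333145589394151932880352885953011

Result: 129129938167664848157333145589394151932880352885953011
Multiplications needed: 8 (8 lines after 11^1)

11^51 = 129129938167664848157333145589394151932880352885953011. Using exponentiation by squaring, this requires 8 multiplications. The key idea: if the exponent is even, square the half-power; if odd, multiply by the base once.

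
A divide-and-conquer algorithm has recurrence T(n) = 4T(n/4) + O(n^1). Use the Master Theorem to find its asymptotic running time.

Master Theorem for T(n) = 4T(n/4) + O(n^1):

a = 4, b = 4, c = 1
log_b(a) = log_4(4) = 1.0000

Case 2: c = 1 = log_4(4) = 1.0000
T(n) = O(n^1 log n) = O(n log n)

For T(n) = 4T(n/4) + O(n^1): log_4(4) = 1.0000. This is Case 2 of the Master Theorem (c = log_b(a), equal work at all levels), giving O(n log n).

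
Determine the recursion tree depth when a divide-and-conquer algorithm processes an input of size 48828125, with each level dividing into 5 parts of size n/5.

For divide and conquer with division factor 5:

Problem sizes at each level:
Level 0: 48828125
Level 1: 9765625
Level 2: 1953125
Level 3: 390625
Level 4: 78125
Level 5: 15625
Level 6: 3125
Level 7: 625
Level 8: 125
Level 9: 25
Level 10: 5
Level 11: 1

The root is level 0 and the size-1 base case is level 11 (the tree spans levels 0 through 11, i.e. 12 levels counting the root), so the depth is the number of divisions: log_5(48828125) = 11

The recursion tree depth is log_5(48828125) = 11. At each level, the problem size is divided by 5, so it takes 11 divisions to reduce to a base case of size 1. The algorithm makes 5 recursive calls at each level.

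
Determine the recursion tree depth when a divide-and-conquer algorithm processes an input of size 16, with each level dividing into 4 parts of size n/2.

For divide and conquer with division factor 2:

Problem sizes at each level:
Level 0: 16
Level 1: 8
Level 2: 4
Level 3: 2
Level 4: 1

The root is level 0 and the size-1 base case is level 4 (the tree spans levels 0 through 4, i.e. 5 levels counting the root), so the depth is the number of divisions: log_2(16) = 4

The recursion tree depth is log_2(16) = 4. At each level, the problem size is divided by 2, so it takes 4 divisions to reduce to a base case of size 1. The algorithm makes 4 recursive calls at each level.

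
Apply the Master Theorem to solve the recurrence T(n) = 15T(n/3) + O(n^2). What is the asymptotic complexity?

Master Theorem for T(n) = 15T(n/3) + O(n^2):

a = 15, b = 3, c = 2
log_b(a) = log_3(15) = 2.4650

Case 1: c = 2 < log_3(15) = 2.4650
T(n) = O(n^(log_3 15))

For T(n) = 15T(n/3) + O(n^2): log_3(15) = 2.4650. This is Case 1 of the Master Theorem (c < log_b(a), work dominated by leaves), giving O(n^(log_3 15)).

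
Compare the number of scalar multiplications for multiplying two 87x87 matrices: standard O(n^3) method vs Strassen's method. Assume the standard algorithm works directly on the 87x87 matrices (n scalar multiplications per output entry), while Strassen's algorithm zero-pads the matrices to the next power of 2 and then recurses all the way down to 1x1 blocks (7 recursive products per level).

Matrix multiplication for 87x87 matrices:

Strassen's algorithm requires power-of-2 dimensions. Pad 87x87 to 128x128 (next power of 2).

Standard algorithm: 87^3 = 658503 multiplications
Strassen's algorithm: 7^(log2(128)) = 7^7 = 823543 multiplications
Difference: 658503 - 823543 = -165040 (Strassen uses MORE here due to padding overhead — for small or just-over-power-of-2 n, padding can outweigh the per-level savings)

Standard: 658503 multiplications (87^3). Strassen: 823543 multiplications (7^7, after padding to 128x128). Strassen reduces 8 recursive multiplications to 7 at each level.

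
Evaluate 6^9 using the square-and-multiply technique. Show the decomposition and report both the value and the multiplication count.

Computing 6^9 by squaring (build up from 6^1; each line after the first costs one multiplication):

6^1 = 6
6^2 = (6^1)^2 = 6^2 = 36
6^4 = (6^2)^2 = 36^2 = 1296
6^8 = (6^4)^2 = 1296^2 = 1679616
6^9 = 6 * 6^8 = 6 * 1679616 = 10077696

Result: 10077696
Multiplications needed: 4 (4 lines after 6^1)

6^9 = 10077696. Using exponentiation by squaring, this requires 4 multiplications. The key idea: if the exponent is even, square the half-power; if odd, multiply by the base once.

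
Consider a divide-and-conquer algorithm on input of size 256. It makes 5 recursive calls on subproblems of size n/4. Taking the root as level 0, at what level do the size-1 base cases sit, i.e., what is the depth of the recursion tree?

For divide and conquer with division factor 4:

Problem sizes at each level:
Level 0: 256
Level 1: 64
Level 2: 16
Level 3: 4
Level 4: 1

The root is level 0 and the size-1 base case is level 4 (the tree spans levels 0 through 4, i.e. 5 levels counting the root), so the depth is the number of divisions: log_4(256) = 4

The recursion tree depth is log_4(256) = 4. At each level, the problem size is divided by 4, so it takes 4 divisions to reduce to a base case of size 1. The algorithm makes 5 recursive calls at each level.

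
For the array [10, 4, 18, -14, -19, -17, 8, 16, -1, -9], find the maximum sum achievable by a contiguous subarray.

Using Kadane's algorithm on [10, 4, 18, -14, -19, -17, 8, 16, -1, -9]:

Scanning through the array:
Position 1 (value 4): max_ending_here = 14, max_so_far = 14
Position 2 (value 18): max_ending_here = 32, max_so_far = 32
Position 3 (value -14): max_ending_here = 18, max_so_far = 32
Position 4 (value -19): max_ending_here = -1, max_so_far = 32
Position 5 (value -17): max_ending_here = -17, max_so_far = 32
Position 6 (value 8): max_ending_here = 8, max_so_far = 32
Position 7 (value 16): max_ending_here = 24, max_so_far = 32
Position 8 (value -1): max_ending_here = 23, max_so_far = 32
Position 9 (value -9): max_ending_here = 14, max_so_far = 32

Maximum subarray: [10, 4, 18]
Maximum sum: 32

The maximum subarray is [10, 4, 18] with sum 32. This subarray runs from index 0 to index 2.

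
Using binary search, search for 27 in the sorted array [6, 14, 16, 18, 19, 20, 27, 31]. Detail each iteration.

Binary search for 27 in [6, 14, 16, 18, 19, 20, 27, 31]:

lo=0, hi=7, mid=3, arr[mid]=18 -> 18 < 27, search right half
lo=4, hi=7, mid=5, arr[mid]=20 -> 20 < 27, search right half
lo=6, hi=7, mid=6, arr[mid]=27 -> Found target at index 6!

Binary search finds 27 at index 6 after 3 comparisons. The search repeatedly halves the search space by comparing with the middle element.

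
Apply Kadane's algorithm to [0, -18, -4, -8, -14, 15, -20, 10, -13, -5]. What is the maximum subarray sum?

Using Kadane's algorithm on [0, -18, -4, -8, -14, 15, -20, 10, -13, -5]:

Scanning through the array:
Position 1 (value -18): max_ending_here = -18, max_so_far = 0
Position 2 (value -4): max_ending_here = -4, max_so_far = 0
Position 3 (value -8): max_ending_here = -8, max_so_far = 0
Position 4 (value -14): max_ending_here = -14, max_so_far = 0
Position 5 (value 15): max_ending_here = 15, max_so_far = 15
Position 6 (value -20): max_ending_here = -5, max_so_far = 15
Position 7 (value 10): max_ending_here = 10, max_so_far = 15
Position 8 (value -13): max_ending_here = -3, max_so_far = 15
Position 9 (value -5): max_ending_here = -5, max_so_far = 15

Maximum subarray: [15]
Maximum sum: 15

The maximum subarray is [15] with sum 15. This subarray runs from index 5 to index 5.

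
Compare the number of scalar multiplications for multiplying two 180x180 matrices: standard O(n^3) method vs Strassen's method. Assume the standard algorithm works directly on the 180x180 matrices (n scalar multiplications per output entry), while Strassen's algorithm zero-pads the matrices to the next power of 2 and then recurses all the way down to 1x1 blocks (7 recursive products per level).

Matrix multiplication for 180x180 matrices:

Strassen's algorithm requires power-of-2 dimensions. Pad 180x180 to 256x256 (next power of 2).

Standard algorithm: 180^3 = 5832000 multiplications
Strassen's algorithm: 7^(log2(256)) = 7^8 = 5764801 multiplications
Savings: 5832000 - 5764801 = 67199 multiplications

Standard: 5832000 multiplications (180^3). Strassen: 5764801 multiplications (7^8, after padding to 256x256). Strassen reduces 8 recursive multiplications to 7 at each level.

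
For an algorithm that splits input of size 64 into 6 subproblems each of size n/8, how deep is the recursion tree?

For divide and conquer with division factor 8:

Problem sizes at each level:
Level 0: 64
Level 1: 8
Level 2: 1

The root is level 0 and the size-1 base case is level 2 (the tree spans levels 0 through 2, i.e. 3 levels counting the root), so the depth is the number of divisions: log_8(64) = 2

The recursion tree depth is log_8(64) = 2. At each level, the problem size is divided by 8, so it takes 2 divisions to reduce to a base case of size 1. The algorithm makes 6 recursive calls at each level.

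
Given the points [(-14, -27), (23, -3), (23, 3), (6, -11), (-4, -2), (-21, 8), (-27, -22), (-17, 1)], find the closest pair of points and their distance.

Computing all pairwise distances among 8 points:

d((-14, -27), (23, -3)) = 44.1022
d((-14, -27), (23, 3)) = 47.634
d((-14, -27), (6, -11)) = 25.6125
d((-14, -27), (-4, -2)) = 26.9258
d((-14, -27), (-21, 8)) = 35.6931
d((-14, -27), (-27, -22)) = 13.9284
d((-14, -27), (-17, 1)) = 28.1603
d((23, -3), (23, 3)) = 6.0 <-- minimum
d((23, -3), (6, -11)) = 18.7883
d((23, -3), (-4, -2)) = 27.0185
d((23, -3), (-21, 8)) = 45.3542
d((23, -3), (-27, -22)) = 53.4883
d((23, -3), (-17, 1)) = 40.1995
d((23, 3), (6, -11)) = 22.0227
d((23, 3), (-4, -2)) = 27.4591
d((23, 3), (-21, 8)) = 44.2832
d((23, 3), (-27, -22)) = 55.9017
d((23, 3), (-17, 1)) = 40.05
d((6, -11), (-4, -2)) = 13.4536
d((6, -11), (-21, 8)) = 33.0151
d((6, -11), (-27, -22)) = 34.7851
d((6, -11), (-17, 1)) = 25.9422
d((-4, -2), (-21, 8)) = 19.7231
d((-4, -2), (-27, -22)) = 30.4795
d((-4, -2), (-17, 1)) = 13.3417
d((-21, 8), (-27, -22)) = 30.5941
d((-21, 8), (-17, 1)) = 8.0623
d((-27, -22), (-17, 1)) = 25.0799

Closest pair: (23, -3) and (23, 3) with distance 6.0

The closest pair is (23, -3) and (23, 3) with Euclidean distance 6.0. For 8 points, brute-force pairwise comparison is shown above. For large n, the divide-and-conquer algorithm (sort by x, recurse on halves, check the dividing strip) achieves O(n log n).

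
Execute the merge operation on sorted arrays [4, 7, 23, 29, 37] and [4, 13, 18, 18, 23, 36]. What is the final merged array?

Merging process:

Compare 4 vs 4: take 4 from left. Merged: [4]
Compare 7 vs 4: take 4 from right. Merged: [4, 4]
Compare 7 vs 13: take 7 from left. Merged: [4, 4, 7]
Compare 23 vs 13: take 13 from right. Merged: [4, 4, 7, 13]
Compare 23 vs 18: take 18 from right. Merged: [4, 4, 7, 13, 18]
Compare 23 vs 18: take 18 from right. Merged: [4, 4, 7, 13, 18, 18]
Compare 23 vs 23: take 23 from left. Merged: [4, 4, 7, 13, 18, 18, 23]
Compare 29 vs 23: take 23 from right. Merged: [4, 4, 7, 13, 18, 18, 23, 23]
Compare 29 vs 36: take 29 from left. Merged: [4, 4, 7, 13, 18, 18, 23, 23, 29]
Compare 37 vs 36: take 36 from right. Merged: [4, 4, 7, 13, 18, 18, 23, 23, 29, 36]
Append remaining from left: [37]. Merged: [4, 4, 7, 13, 18, 18, 23, 23, 29, 36, 37]

Final merged array: [4, 4, 7, 13, 18, 18, 23, 23, 29, 36, 37]
Total comparisons: 10

The merged array is [4, 4, 7, 13, 18, 18, 23, 23, 29, 36, 37], requiring 10 comparisons. The merge step runs in O(n) time where n is the total number of elements.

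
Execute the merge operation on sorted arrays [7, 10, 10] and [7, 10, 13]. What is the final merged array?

Merging process:

Compare 7 vs 7: take 7 from left. Merged: [7]
Compare 10 vs 7: take 7 from right. Merged: [7, 7]
Compare 10 vs 10: take 10 from left. Merged: [7, 7, 10]
Compare 10 vs 10: take 10 from left. Merged: [7, 7, 10, 10]
Append remaining from right: [10, 13]. Merged: [7, 7, 10, 10, 10, 13]

Final merged array: [7, 7, 10, 10, 10, 13]
Total comparisons: 4

The merged array is [7, 7, 10, 10, 10, 13], requiring 4 comparisons. The merge step runs in O(n) time where n is the total number of elements.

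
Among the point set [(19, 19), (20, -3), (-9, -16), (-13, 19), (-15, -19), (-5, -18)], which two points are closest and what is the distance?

Computing all pairwise distances among 6 points:

d((19, 19), (20, -3)) = 22.0227
d((19, 19), (-9, -16)) = 44.8219
d((19, 19), (-13, 19)) = 32.0
d((19, 19), (-15, -19)) = 50.9902
d((19, 19), (-5, -18)) = 44.1022
d((20, -3), (-9, -16)) = 31.7805
d((20, -3), (-13, 19)) = 39.6611
d((20, -3), (-15, -19)) = 38.4838
d((20, -3), (-5, -18)) = 29.1548
d((-9, -16), (-13, 19)) = 35.2278
d((-9, -16), (-15, -19)) = 6.7082
d((-9, -16), (-5, -18)) = 4.4721 <-- minimum
d((-13, 19), (-15, -19)) = 38.0526
d((-13, 19), (-5, -18)) = 37.855
d((-15, -19), (-5, -18)) = 10.0499

Closest pair: (-9, -16) and (-5, -18) with distance 4.4721

The closest pair is (-9, -16) and (-5, -18) with Euclidean distance 4.4721. For 6 points, brute-force pairwise comparison is shown above. For large n, the divide-and-conquer algorithm (sort by x, recurse on halves, check the dividing strip) achieves O(n log n).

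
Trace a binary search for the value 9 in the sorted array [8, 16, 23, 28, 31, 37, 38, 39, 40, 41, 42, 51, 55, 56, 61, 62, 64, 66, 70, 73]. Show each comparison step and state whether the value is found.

Binary search for 9 in [8, 16, 23, 28, 31, 37, 38, 39, 40, 41, 42, 51, 55, 56, 61, 62, 64, 66, 70, 73]:

lo=0, hi=19, mid=9, arr[mid]=41 -> 41 > 9, search left half
lo=0, hi=8, mid=4, arr[mid]=31 -> 31 > 9, search left half
lo=0, hi=3, mid=1, arr[mid]=16 -> 16 > 9, search left half
lo=0, hi=0, mid=0, arr[mid]=8 -> 8 < 9, search right half
lo=1 > hi=0, target 9 not found

Binary search determines that 9 is not in the array after 4 comparisons. The search space was exhausted without finding the target.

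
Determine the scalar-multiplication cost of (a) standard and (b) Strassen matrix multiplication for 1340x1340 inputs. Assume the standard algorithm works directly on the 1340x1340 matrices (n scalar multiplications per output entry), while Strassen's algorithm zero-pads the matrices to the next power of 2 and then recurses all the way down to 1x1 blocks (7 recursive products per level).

Matrix multiplication for 1340x1340 matrices:

Strassen's algorithm requires power-of-2 dimensions. Pad 1340x1340 to 2048x2048 (next power of 2).

Standard algorithm: 1340^3 = 2406104000 multiplications
Strassen's algorithm: 7^(log2(2048)) = 7^11 = 1977326743 multiplications
Savings: 2406104000 - 1977326743 = 428777257 multiplications

Standard: 2406104000 multiplications (1340^3). Strassen: 1977326743 multiplications (7^11, after padding to 2048x2048). Strassen reduces 8 recursive multiplications to 7 at each level.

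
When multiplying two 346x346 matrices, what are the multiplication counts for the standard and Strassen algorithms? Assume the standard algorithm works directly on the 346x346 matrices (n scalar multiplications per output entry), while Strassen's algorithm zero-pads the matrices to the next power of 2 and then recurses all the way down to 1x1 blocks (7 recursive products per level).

Matrix multiplication for 346x346 matrices:

Strassen's algorithm requires power-of-2 dimensions. Pad 346x346 to 512x512 (next power of 2).

Standard algorithm: 346^3 = 41421736 multiplications
Strassen's algorithm: 7^(log2(512)) = 7^9 = 40353607 multiplications
Savings: 41421736 - 40353607 = 1068129 multiplications

Standard: 41421736 multiplications (346^3). Strassen: 40353607 multiplications (7^9, after padding to 512x512). Strassen reduces 8 recursive multiplications to 7 at each level.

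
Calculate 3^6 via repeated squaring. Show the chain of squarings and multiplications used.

Computing 3^6 by squaring (build up from 3^1; each line after the first costs one multiplication):

3^1 = 3
3^2 = (3^1)^2 = 3^2 = 9
3^3 = 3 * 3^2 = 3 * 9 = 27
3^6 = (3^3)^2 = 27^2 = 729

Result: 729
Multiplications needed: 3 (3 lines after 3^1)

3^6 = 729. Using exponentiation by squaring, this requires 3 multiplications. The key idea: if the exponent is even, square the half-power; if odd, multiply by the base once.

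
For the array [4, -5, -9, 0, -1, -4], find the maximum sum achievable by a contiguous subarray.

Using Kadane's algorithm on [4, -5, -9, 0, -1, -4]:

Scanning through the array:
Position 1 (value -5): max_ending_here = -1, max_so_far = 4
Position 2 (value -9): max_ending_here = -9, max_so_far = 4
Position 3 (value 0): max_ending_here = 0, max_so_far = 4
Position 4 (value -1): max_ending_here = -1, max_so_far = 4
Position 5 (value -4): max_ending_here = -4, max_so_far = 4

Maximum subarray: [4]
Maximum sum: 4

The maximum subarray is [4] with sum 4. This subarray runs from index 0 to index 0.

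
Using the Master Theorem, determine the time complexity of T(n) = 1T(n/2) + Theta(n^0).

Master Theorem for T(n) = 1T(n/2) + O(n^0):

a = 1, b = 2, c = 0
log_b(a) = log_2(1) = 0.0000

Case 2: c = 0 = log_2(1) = 0.0000
T(n) = O(n^0 log n) = O(log n)

For T(n) = 1T(n/2) + O(n^0): log_2(1) = 0.0000. This is Case 2 of the Master Theorem (c = log_b(a), equal work at all levels), giving O(log n).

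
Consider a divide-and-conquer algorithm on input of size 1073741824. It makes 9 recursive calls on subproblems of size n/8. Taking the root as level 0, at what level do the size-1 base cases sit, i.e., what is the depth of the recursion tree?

For divide and conquer with division factor 8:

Problem sizes at each level:
Level 0: 1073741824
Level 1: 134217728
Level 2: 16777216
Level 3: 2097152
Level 4: 262144
Level 5: 32768
Level 6: 4096
Level 7: 512
Level 8: 64
Level 9: 8
Level 10: 1

The root is level 0 and the size-1 base case is level 10 (the tree spans levels 0 through 10, i.e. 11 levels counting the root), so the depth is the number of divisions: log_8(1073741824) = 10

The recursion tree depth is log_8(1073741824) = 10. At each level, the problem size is divided by 8, so it takes 10 divisions to reduce to a base case of size 1. The algorithm makes 9 recursive calls at each level.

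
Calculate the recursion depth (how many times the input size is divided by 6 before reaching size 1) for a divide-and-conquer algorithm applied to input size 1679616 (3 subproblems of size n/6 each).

For divide and conquer with division factor 6:

Problem sizes at each level:
Level 0: 1679616
Level 1: 279936
Level 2: 46656
Level 3: 7776
Level 4: 1296
Level 5: 216
Level 6: 36
Level 7: 6
Level 8: 1

The root is level 0 and the size-1 base case is level 8 (the tree spans levels 0 through 8, i.e. 9 levels counting the root), so the depth is the number of divisions: log_6(1679616) = 8

The recursion tree depth is log_6(1679616) = 8. At each level, the problem size is divided by 6, so it takes 8 divisions to reduce to a base case of size 1. The algorithm makes 3 recursive calls at each level.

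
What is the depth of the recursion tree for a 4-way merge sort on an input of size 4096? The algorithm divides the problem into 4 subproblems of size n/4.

For divide and conquer with division factor 4:

Problem sizes at each level:
Level 0: 4096
Level 1: 1024
Level 2: 256
Level 3: 64
Level 4: 16
Level 5: 4
Level 6: 1

The root is level 0 and the size-1 base case is level 6 (the tree spans levels 0 through 6, i.e. 7 levels counting the root), so the depth is the number of divisions: log_4(4096) = 6

The recursion tree depth is log_4(4096) = 6. At each level, the problem size is divided by 4, so it takes 6 divisions to reduce to a base case of size 1. The algorithm makes 4 recursive calls at each level.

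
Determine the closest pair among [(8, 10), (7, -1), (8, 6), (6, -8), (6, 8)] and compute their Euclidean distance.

Computing all pairwise distances among 5 points:

d((8, 10), (7, -1)) = 11.0454
d((8, 10), (8, 6)) = 4.0
d((8, 10), (6, -8)) = 18.1108
d((8, 10), (6, 8)) = 2.8284 <-- minimum
d((7, -1), (8, 6)) = 7.0711
d((7, -1), (6, -8)) = 7.0711
d((7, -1), (6, 8)) = 9.0554
d((8, 6), (6, -8)) = 14.1421
d((8, 6), (6, 8)) = 2.8284 <-- minimum
d((6, -8), (6, 8)) = 16.0

Minimum distance: 2.8284 (tie among 2 pairs: (8, 10) and (6, 8); (8, 6) and (6, 8))

The minimum Euclidean distance is 2.8284. There is a tie: 2 pairs achieve this minimum — (8, 10) and (6, 8); (8, 6) and (6, 8). Any of these is a valid closest pair. For 5 points, brute-force pairwise comparison is shown above. For large n, the divide-and-conquer algorithm (sort by x, recurse on halves, check the dividing strip) achieves O(n log n).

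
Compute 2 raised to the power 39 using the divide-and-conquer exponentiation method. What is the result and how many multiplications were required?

Computing 2^39 by squaring (build up from 2^1; each line after the first costs one multiplication):

2^1 = 2
2^2 = (2^1)^2 = 2^2 = 4
2^4 = (2^2)^2 = 4^2 = 16
2^8 = (2^4)^2 = 16^2 = 256
2^9 = 2 * 2^8 = 2 * 256 = 512
2^18 = (2^9)^2 = 512^2 = 262144
2^19 = 2 * 2^18 = 2 * 262144 = 524288
2^38 = (2^19)^2 = 524288^2 = 274877906944
2^39 = 2 * 2^38 = 2 * 274877906944 = 549755813888

Result: 549755813888
Multiplications needed: 8 (8 lines after 2^1)

2^39 = 549755813888. Using exponentiation by squaring, this requires 8 multiplications. The key idea: if the exponent is even, square the half-power; if odd, multiply by the base once.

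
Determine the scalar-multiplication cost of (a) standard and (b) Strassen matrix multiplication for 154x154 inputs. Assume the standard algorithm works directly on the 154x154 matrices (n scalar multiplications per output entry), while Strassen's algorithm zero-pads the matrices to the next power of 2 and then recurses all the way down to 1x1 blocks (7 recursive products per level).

Matrix multiplication for 154x154 matrices:

Strassen's algorithm requires power-of-2 dimensions. Pad 154x154 to 256x256 (next power of 2).

Standard algorithm: 154^3 = 3652264 multiplications
Strassen's algorithm: 7^(log2(256)) = 7^8 = 5764801 multiplications
Difference: 3652264 - 5764801 = -2112537 (Strassen uses MORE here due to padding overhead — for small or just-over-power-of-2 n, padding can outweigh the per-level savings)

Standard: 3652264 multiplications (154^3). Strassen: 5764801 multiplications (7^8, after padding to 256x256). Strassen reduces 8 recursive multiplications to 7 at each level.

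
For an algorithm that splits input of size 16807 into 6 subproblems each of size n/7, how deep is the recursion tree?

For divide and conquer with division factor 7:

Problem sizes at each level:
Level 0: 16807
Level 1: 2401
Level 2: 343
Level 3: 49
Level 4: 7
Level 5: 1

The root is level 0 and the size-1 base case is level 5 (the tree spans levels 0 through 5, i.e. 6 levels counting the root), so the depth is the number of divisions: log_7(16807) = 5

The recursion tree depth is log_7(16807) = 5. At each level, the problem size is divided by 7, so it takes 5 divisions to reduce to a base case of size 1. The algorithm makes 6 recursive calls at each level.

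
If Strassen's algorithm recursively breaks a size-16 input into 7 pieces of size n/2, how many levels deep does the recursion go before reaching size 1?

For divide and conquer with division factor 2:

Problem sizes at each level:
Level 0: 16
Level 1: 8
Level 2: 4
Level 3: 2
Level 4: 1

The root is level 0 and the size-1 base case is level 4 (the tree spans levels 0 through 4, i.e. 5 levels counting the root), so the depth is the number of divisions: log_2(16) = 4

The recursion tree depth is log_2(16) = 4. At each level, the problem size is divided by 2, so it takes 4 divisions to reduce to a base case of size 1. The algorithm makes 7 recursive calls at each level.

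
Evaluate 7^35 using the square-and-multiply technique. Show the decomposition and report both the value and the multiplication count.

Computing 7^35 by squaring (build up from 7^1; each line after the first costs one multiplication):

7^1 = 7
7^2 = (7^1)^2 = 7^2 = 49
7^4 = (7^2)^2 = 49^2 = 2401
7^8 = (7^4)^2 = 2401^2 = 5764801
7^16 = (7^8)^2 = 5764801^2 = 33232930569601
7^17 = 7 * 7^16 = 7 * 33232930569601 = 232630513987207
7^34 = (7^17)^2 = 232630513987207^2 = 54116956037952111668959660849
7^35 = 7 * 7^34 = 7 * 54116956037952111668959660849 = 378818692265664781682717625943

Result: 378818692265664781682717625943
Multiplications needed: 7 (7 lines after 7^1)

7^35 = 378818692265664781682717625943. Using exponentiation by squaring, this requires 7 multiplications. The key idea: if the exponent is even, square the half-power; if odd, multiply by the base once.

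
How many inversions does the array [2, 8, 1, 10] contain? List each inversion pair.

Finding inversions in [2, 8, 1, 10]:

(0, 2): arr[0]=2 > arr[2]=1
(1, 2): arr[1]=8 > arr[2]=1

Total inversions: 2

The array has 2 inversion(s): (0,2), (1,2). Each pair (i,j) satisfies i < j and arr[i] > arr[j].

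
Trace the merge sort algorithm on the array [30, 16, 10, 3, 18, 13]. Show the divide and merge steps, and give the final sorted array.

Merge sort trace:

Split: [30, 16, 10, 3, 18, 13] -> [30, 16, 10] and [3, 18, 13]
  Split: [30, 16, 10] -> [30] and [16, 10]
    Split: [16, 10] -> [16] and [10]
    Merge: [16] + [10] -> [10, 16]
  Merge: [30] + [10, 16] -> [10, 16, 30]
  Split: [3, 18, 13] -> [3] and [18, 13]
    Split: [18, 13] -> [18] and [13]
    Merge: [18] + [13] -> [13, 18]
  Merge: [3] + [13, 18] -> [3, 13, 18]
Merge: [10, 16, 30] + [3, 13, 18] -> [3, 10, 13, 16, 18, 30]

Final sorted array: [3, 10, 13, 16, 18, 30]

The merge sort proceeds by recursively splitting the array and merging sorted halves.
After all merges, the sorted array is [3, 10, 13, 16, 18, 30].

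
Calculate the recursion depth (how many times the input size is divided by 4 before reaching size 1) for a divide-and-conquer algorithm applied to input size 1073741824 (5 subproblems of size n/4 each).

For divide and conquer with division factor 4:

Problem sizes at each level:
Level 0: 1073741824
Level 1: 268435456
Level 2: 67108864
Level 3: 16777216
Level 4: 4194304
Level 5: 1048576
Level 6: 262144
Level 7: 65536
Level 8: 16384
Level 9: 4096
Level 10: 1024
Level 11: 256
Level 12: 64
Level 13: 16
Level 14: 4
Level 15: 1

The root is level 0 and the size-1 base case is level 15 (the tree spans levels 0 through 15, i.e. 16 levels counting the root), so the depth is the number of divisions: log_4(1073741824) = 15

The recursion tree depth is log_4(1073741824) = 15. At each level, the problem size is divided by 4, so it takes 15 divisions to reduce to a base case of size 1. The algorithm makes 5 recursive calls at each level.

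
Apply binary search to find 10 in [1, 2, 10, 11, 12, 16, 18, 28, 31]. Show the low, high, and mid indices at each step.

Binary search for 10 in [1, 2, 10, 11, 12, 16, 18, 28, 31]:

lo=0, hi=8, mid=4, arr[mid]=12 -> 12 > 10, search left half
lo=0, hi=3, mid=1, arr[mid]=2 -> 2 < 10, search right half
lo=2, hi=3, mid=2, arr[mid]=10 -> Found target at index 2!

Binary search finds 10 at index 2 after 3 comparisons. The search repeatedly halves the search space by comparing with the middle element.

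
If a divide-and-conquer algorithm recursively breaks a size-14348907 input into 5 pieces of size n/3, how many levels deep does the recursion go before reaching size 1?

For divide and conquer with division factor 3:

Problem sizes at each level:
Level 0: 14348907
Level 1: 4782969
Level 2: 1594323
Level 3: 531441
Level 4: 177147
Level 5: 59049
Level 6: 19683
Level 7: 6561
Level 8: 2187
Level 9: 729
Level 10: 243
Level 11: 81
Level 12: 27
Level 13: 9
Level 14: 3
Level 15: 1

The root is level 0 and the size-1 base case is level 15 (the tree spans levels 0 through 15, i.e. 16 levels counting the root), so the depth is the number of divisions: log_3(14348907) = 15

The recursion tree depth is log_3(14348907) = 15. At each level, the problem size is divided by 3, so it takes 15 divisions to reduce to a base case of size 1. The algorithm makes 5 recursive calls at each level.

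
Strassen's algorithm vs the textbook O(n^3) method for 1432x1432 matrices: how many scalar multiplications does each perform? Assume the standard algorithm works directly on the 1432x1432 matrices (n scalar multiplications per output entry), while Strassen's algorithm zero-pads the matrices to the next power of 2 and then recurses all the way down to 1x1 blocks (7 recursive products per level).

Matrix multiplication for 1432x1432 matrices:

Strassen's algorithm requires power-of-2 dimensions. Pad 1432x1432 to 2048x2048 (next power of 2).

Standard algorithm: 1432^3 = 2936493568 multiplications
Strassen's algorithm: 7^(log2(2048)) = 7^11 = 1977326743 multiplications
Savings: 2936493568 - 1977326743 = 959166825 multiplications

Standard: 2936493568 multiplications (1432^3). Strassen: 1977326743 multiplications (7^11, after padding to 2048x2048). Strassen reduces 8 recursive multiplications to 7 at each level.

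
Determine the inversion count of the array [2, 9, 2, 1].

Finding inversions in [2, 9, 2, 1]:

(0, 3): arr[0]=2 > arr[3]=1
(1, 2): arr[1]=9 > arr[2]=2
(1, 3): arr[1]=9 > arr[3]=1
(2, 3): arr[2]=2 > arr[3]=1

Total inversions: 4

The array has 4 inversion(s): (0,3), (1,2), (1,3), (2,3). Each pair (i,j) satisfies i < j and arr[i] > arr[j].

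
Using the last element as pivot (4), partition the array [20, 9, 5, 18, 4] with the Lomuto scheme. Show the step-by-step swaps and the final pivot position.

Lomuto partition with pivot = 4:

Initial array: [20, 9, 5, 18, 4]

arr[0]=20 > 4: no swap
arr[1]=9 > 4: no swap
arr[2]=5 > 4: no swap
arr[3]=18 > 4: no swap

Place pivot at position 0: [4, 9, 5, 18, 20]
Pivot position: 0

After partitioning with pivot 4, the array becomes [4, 9, 5, 18, 20]. The pivot is placed at index 0. All elements to the left of the pivot are <= 4, and all elements to the right are > 4.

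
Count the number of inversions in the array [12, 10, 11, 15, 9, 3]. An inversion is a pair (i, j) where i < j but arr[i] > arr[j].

Finding inversions in [12, 10, 11, 15, 9, 3]:

(0, 1): arr[0]=12 > arr[1]=10
(0, 2): arr[0]=12 > arr[2]=11
(0, 4): arr[0]=12 > arr[4]=9
(0, 5): arr[0]=12 > arr[5]=3
(1, 4): arr[1]=10 > arr[4]=9
(1, 5): arr[1]=10 > arr[5]=3
(2, 4): arr[2]=11 > arr[4]=9
(2, 5): arr[2]=11 > arr[5]=3
(3, 4): arr[3]=15 > arr[4]=9
(3, 5): arr[3]=15 > arr[5]=3
(4, 5): arr[4]=9 > arr[5]=3

Total inversions: 11

The array has 11 inversion(s): (0,1), (0,2), (0,4), (0,5), (1,4), (1,5), (2,4), (2,5), (3,4), (3,5), (4,5). Each pair (i,j) satisfies i < j and arr[i] > arr[j].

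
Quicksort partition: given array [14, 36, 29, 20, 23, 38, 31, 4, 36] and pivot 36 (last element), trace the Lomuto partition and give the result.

Lomuto partition with pivot = 36:

Initial array: [14, 36, 29, 20, 23, 38, 31, 4, 36]

arr[0]=14 <= 36: swap with position 0, array becomes [14, 36, 29, 20, 23, 38, 31, 4, 36]
arr[1]=36 <= 36: swap with position 1, array becomes [14, 36, 29, 20, 23, 38, 31, 4, 36]
arr[2]=29 <= 36: swap with position 2, array becomes [14, 36, 29, 20, 23, 38, 31, 4, 36]
arr[3]=20 <= 36: swap with position 3, array becomes [14, 36, 29, 20, 23, 38, 31, 4, 36]
arr[4]=23 <= 36: swap with position 4, array becomes [14, 36, 29, 20, 23, 38, 31, 4, 36]
arr[5]=38 > 36: no swap
arr[6]=31 <= 36: swap with position 5, array becomes [14, 36, 29, 20, 23, 31, 38, 4, 36]
arr[7]=4 <= 36: swap with position 6, array becomes [14, 36, 29, 20, 23, 31, 4, 38, 36]

Place pivot at position 7: [14, 36, 29, 20, 23, 31, 4, 36, 38]
Pivot position: 7

After partitioning with pivot 36, the array becomes [14, 36, 29, 20, 23, 31, 4, 36, 38]. The pivot is placed at index 7. All elements to the left of the pivot are <= 36, and all elements to the right are > 36.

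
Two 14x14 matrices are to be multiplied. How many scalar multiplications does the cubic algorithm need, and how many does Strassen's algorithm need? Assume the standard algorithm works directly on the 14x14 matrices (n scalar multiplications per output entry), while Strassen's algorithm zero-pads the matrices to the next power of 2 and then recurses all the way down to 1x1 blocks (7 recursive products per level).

Matrix multiplication for 14x14 matrices:

Strassen's algorithm requires power-of-2 dimensions. Pad 14x14 to 16x16 (next power of 2).

Standard algorithm: 14^3 = 2744 multiplications
Strassen's algorithm: 7^(log2(16)) = 7^4 = 2401 multiplications
Savings: 2744 - 2401 = 343 multiplications

Standard: 2744 multiplications (14^3). Strassen: 2401 multiplications (7^4, after padding to 16x16). Strassen reduces 8 recursive multiplications to 7 at each level.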